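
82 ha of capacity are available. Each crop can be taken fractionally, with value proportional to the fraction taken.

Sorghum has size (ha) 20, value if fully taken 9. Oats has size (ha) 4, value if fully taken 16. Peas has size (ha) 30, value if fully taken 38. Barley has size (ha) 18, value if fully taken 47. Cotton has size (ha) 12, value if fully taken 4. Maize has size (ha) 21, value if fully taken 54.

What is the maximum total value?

159.05

Best value per unit of size first: Oats 16/4≈4, Barley 47/18≈2.61, Maize 54/21≈2.57, Peas 38/30≈1.27, Sorghum 9/20≈0.45, Cotton 4/12≈0.333.
Take all of Oats (4 ha, value 16) — 78 ha left.
Take all of Barley (18 ha, value 47) — 60 ha left.
All 21 ha of Maize fit (value 54) — 39 remain.
Peas: take in full, 30 ha for value 38 — 9 left.
9 ha left: a 9/20 share of Sorghum gives 9×9/20 = 4.05.
Total value = 159.05.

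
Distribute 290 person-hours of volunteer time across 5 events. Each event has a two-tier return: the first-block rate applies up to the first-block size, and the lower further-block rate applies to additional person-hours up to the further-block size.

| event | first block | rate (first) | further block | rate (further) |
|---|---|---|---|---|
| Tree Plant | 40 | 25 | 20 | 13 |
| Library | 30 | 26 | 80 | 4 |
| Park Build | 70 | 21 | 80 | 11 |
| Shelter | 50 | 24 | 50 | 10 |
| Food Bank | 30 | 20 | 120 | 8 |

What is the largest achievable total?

5860

Rank every tier by rate: Library/first 26 > Tree Plant/first 25 > Shelter/first 24 > Park Build/first 21 > Food Bank/first 20 > Tree Plant/second 13 > Park Build/second 11 > Shelter/second 10 > Food Bank/second 8 > Library/second 4.
Library first at 26: fill all 30 — 260 left.
Tree Plant/first (25): +40 — 220 left.
Shelter first at 24: fill all 50 — 170 left.
Park Build/first (21): +70 — 100 left.
Fill Food Bank first block (30 at 20) — 70 left.
Fill Tree Plant second block (20 at 13) — 50 left.
50 remain; put them into Park Build second at 11.
Total = 26×30 + 25×40 + 24×50 + 21×70 + 20×30 + 13×20 + 11×50 = 5860.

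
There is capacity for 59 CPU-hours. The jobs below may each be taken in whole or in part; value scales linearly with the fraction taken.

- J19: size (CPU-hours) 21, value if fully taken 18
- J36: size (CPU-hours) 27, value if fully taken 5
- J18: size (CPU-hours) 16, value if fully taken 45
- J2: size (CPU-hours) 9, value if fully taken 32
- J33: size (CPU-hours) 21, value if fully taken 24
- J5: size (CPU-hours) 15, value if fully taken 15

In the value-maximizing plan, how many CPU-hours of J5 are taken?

13

Rank by value-to-size ratio: J2 32/9≈3.56, J18 45/16≈2.81, J33 24/21≈1.14, J5 15/15≈1, J19 18/21≈0.857, J36 5/27≈0.185.
All 9 CPU-hours of J2 fit (value 32) — 50 remain.
Take all of J18 (16 CPU-hours, value 45) — 34 CPU-hours left.
Take all of J33 (21 CPU-hours, value 24) — 13 CPU-hours left.
Fill the last 13 CPU-hours with part of J5: 13/15 of it earns 13.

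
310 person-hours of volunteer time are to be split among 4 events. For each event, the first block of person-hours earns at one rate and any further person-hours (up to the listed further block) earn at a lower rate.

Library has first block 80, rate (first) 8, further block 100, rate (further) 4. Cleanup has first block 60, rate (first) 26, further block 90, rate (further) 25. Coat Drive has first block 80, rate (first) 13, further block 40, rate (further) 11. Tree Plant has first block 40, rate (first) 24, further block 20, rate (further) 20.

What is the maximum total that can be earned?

Treat each block as its own option and order by rate: Cleanup/first 26 > Cleanup/second 25 > Tree Plant/first 24 > Tree Plant/second 20 > Coat Drive/first 13 > Coat Drive/second 11 > Library/first 8 > Library/second 4.
Cleanup/first (26): +60 ; 250 left.
Cleanup second at 25: fill all 90 ; 160 left.
Fill Tree Plant first block (40 at 24) ; 120 left.
Fill Tree Plant second block (20 at 20) ; 100 left.
Coat Drive first at 13: fill all 80 ; 20 left.
Coat Drive/second: +20 of 40 at 11; pool empty.
Total = 26×60 + 25×90 + 24×40 + 20×20 + 13×80 + 11×20 = 6430.

6430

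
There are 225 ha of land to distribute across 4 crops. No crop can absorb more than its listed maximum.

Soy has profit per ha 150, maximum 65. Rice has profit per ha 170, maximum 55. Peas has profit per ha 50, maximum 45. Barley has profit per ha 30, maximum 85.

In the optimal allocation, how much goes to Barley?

60

Order the crops by profit per ha: Rice 170 > Soy 150 > Peas 50 > Barley 30.
Rice: +55 to 55 (cap) — 170 left.
Give Soy 65 to hit its cap of 65 — 105 left.
Peas takes 45 to reach its cap of 45 — 60 left.
Barley has room for 85 but only 60 remain, so it gets 60.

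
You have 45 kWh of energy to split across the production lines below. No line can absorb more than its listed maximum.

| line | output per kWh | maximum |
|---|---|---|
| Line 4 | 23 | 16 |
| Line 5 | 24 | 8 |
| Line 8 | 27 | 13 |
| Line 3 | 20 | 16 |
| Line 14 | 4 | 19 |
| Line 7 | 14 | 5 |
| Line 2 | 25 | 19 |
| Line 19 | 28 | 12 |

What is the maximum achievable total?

1186

Highest output per kWh first: Line 19 28 > Line 8 27 > Line 2 25 > Line 5 24 > Line 4 23 > Line 3 20 > Line 7 14 > Line 14 4.
Line 19 takes 12 to reach its cap of 12 → 33 left.
Line 8 takes 13 to reach its cap of 13 → 20 left.
Line 2: +19 to 19 (cap) → 1 left.
Line 5 has room for 8 but only 1 remain, so it gets 1.
Total = 24×1 + 27×13 + 25×19 + 28×12 = 1186.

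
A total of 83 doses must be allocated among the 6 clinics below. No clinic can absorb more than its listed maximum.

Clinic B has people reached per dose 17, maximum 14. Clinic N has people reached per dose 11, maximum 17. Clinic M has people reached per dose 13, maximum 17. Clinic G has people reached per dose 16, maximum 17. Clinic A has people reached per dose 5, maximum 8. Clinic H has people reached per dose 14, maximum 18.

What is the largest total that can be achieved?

Rank by people reached per dose: Clinic B 17 > Clinic G 16 > Clinic H 14 > Clinic M 13 > Clinic N 11 > Clinic A 5.
Clinic B takes 14 to reach its cap of 14 — 69 left.
Give Clinic G 17 to hit its cap of 17 — 52 left.
Clinic H: +18 to 18 (cap) — 34 left.
Clinic M: +17 to 17 (cap) — 17 left.
Give Clinic N 17 to hit its cap of 17 — 0 left.
Total = 17×14 + 11×17 + 13×17 + 16×17 + 14×18 = 1170.

1170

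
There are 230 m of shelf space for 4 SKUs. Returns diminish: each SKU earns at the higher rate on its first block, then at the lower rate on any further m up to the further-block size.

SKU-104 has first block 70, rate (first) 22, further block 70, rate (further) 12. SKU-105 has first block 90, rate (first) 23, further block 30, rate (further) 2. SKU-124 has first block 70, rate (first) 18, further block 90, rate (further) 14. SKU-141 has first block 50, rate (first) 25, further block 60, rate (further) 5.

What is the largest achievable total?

Rank every tier by rate: SKU-141/T1 25 > SKU-105/T1 23 > SKU-104/T1 22 > SKU-124/T1 18 > SKU-124/T2 14 > SKU-104/T2 12 > SKU-141/T2 5 > SKU-105/T2 2.
Fill SKU-141 T1 block (50 at 25) ; 180 left.
SKU-105/T1 (23): +90 ; 90 left.
Fill SKU-104 T1 block (70 at 22) ; 20 left.
SKU-124/T1: +20 of 70 at 18; pool empty.
Total = 25×50 + 23×90 + 22×70 + 18×20 = 5220.

5220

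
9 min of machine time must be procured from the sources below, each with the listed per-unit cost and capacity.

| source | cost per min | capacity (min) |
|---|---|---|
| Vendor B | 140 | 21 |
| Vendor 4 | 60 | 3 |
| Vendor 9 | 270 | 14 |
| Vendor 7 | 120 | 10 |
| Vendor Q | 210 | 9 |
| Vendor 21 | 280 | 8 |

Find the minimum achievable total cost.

Fill from the cheapest source first.
Vendor 4 (60): use full 3 → 6 min to go.
Vendor 7 at 120: take 6 of its 10 → requirement met.
Vendor B, Vendor Q, Vendor 9, Vendor 21: unused.
Cost = 3×60 + 6×120 = 900.

900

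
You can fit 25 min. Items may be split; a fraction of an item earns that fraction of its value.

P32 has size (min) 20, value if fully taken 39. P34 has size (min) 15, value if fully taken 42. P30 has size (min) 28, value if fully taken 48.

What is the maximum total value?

Sort by value density: P34 42/15≈2.8, P32 39/20≈1.95, P30 48/28≈1.71.
All 15 min of P34 fit (value 42) ; 10 remain.
Only 10 min remain; take 10/20 of P32 for value 39×10/20 = 19.5.
Total value = 61.5.

61.5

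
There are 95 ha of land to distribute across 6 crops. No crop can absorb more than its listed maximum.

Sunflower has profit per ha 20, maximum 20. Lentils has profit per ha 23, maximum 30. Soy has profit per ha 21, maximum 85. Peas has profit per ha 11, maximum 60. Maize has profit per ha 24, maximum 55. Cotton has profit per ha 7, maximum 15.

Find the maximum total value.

Highest profit per ha first: Maize 24 > Lentils 23 > Soy 21 > Sunflower 20 > Peas 11 > Cotton 7.
Maize: +55 to 55 (cap) ; 40 left.
Lentils: +30 to 30 (cap) ; 10 left.
Soy has room for 85 but only 10 remain, so it gets 10.
Total = 23×30 + 21×10 + 24×55 = 2220.

2220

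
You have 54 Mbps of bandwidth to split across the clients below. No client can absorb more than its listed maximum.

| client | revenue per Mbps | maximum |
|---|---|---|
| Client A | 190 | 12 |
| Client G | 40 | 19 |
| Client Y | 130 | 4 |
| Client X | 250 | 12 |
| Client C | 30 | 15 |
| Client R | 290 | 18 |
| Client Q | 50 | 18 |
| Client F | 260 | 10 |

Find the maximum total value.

Highest revenue per Mbps first: Client R 290 > Client F 260 > Client X 250 > Client A 190 > Client Y 130 > Client Q 50 > Client G 40 > Client C 30.
Give Client R 18 to hit its cap of 18 — 36 left.
Client F: +10 to 10 (cap) — 26 left.
Client X takes 12 to reach its cap of 12 — 14 left.
Client A: +12 to 12 (cap) — 2 left.
Client Y: +2 (room for 4) → 2. Pool exhausted.
Total = 190×12 + 130×2 + 250×12 + 290×18 + 260×10 = 13360.

13360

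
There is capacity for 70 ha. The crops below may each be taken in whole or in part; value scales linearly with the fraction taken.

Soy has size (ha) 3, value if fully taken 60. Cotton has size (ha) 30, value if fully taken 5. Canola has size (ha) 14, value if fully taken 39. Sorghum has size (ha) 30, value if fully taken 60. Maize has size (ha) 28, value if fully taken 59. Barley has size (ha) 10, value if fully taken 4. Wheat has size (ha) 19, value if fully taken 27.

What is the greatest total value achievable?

208

Sort by value density: Soy 60/3≈20, Canola 39/14≈2.79, Maize 59/28≈2.11, Sorghum 60/30≈2, Wheat 27/19≈1.42, Barley 4/10≈0.4, Cotton 5/30≈0.167.
Soy: take in full, 3 ha for value 60 → 67 left.
All 14 ha of Canola fit (value 39) → 53 remain.
All 28 ha of Maize fit (value 59) → 25 remain.
Fill the last 25 ha with part of Sorghum: 25/30 of it earns 50.
Total value = 208.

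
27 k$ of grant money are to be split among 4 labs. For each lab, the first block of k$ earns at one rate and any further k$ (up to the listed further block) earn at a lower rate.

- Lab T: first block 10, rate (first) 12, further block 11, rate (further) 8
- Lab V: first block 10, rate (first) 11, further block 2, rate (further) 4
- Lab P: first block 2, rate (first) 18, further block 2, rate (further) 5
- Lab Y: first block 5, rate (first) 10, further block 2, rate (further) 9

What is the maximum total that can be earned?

316

Order all 8 blocks by rate: Lab P/first 18 > Lab T/first 12 > Lab V/first 11 > Lab Y/first 10 > Lab Y/second 9 > Lab T/second 8 > Lab P/second 5 > Lab V/second 4.
Lab P/first (18): +2 ; 25 left.
Lab T/first (12): +10 ; 15 left.
Lab V first at 11: fill all 10 ; 5 left.
Lab Y first at 10: fill all 5 ; 0 left.
Total = 18×2 + 12×10 + 11×10 + 10×5 = 316.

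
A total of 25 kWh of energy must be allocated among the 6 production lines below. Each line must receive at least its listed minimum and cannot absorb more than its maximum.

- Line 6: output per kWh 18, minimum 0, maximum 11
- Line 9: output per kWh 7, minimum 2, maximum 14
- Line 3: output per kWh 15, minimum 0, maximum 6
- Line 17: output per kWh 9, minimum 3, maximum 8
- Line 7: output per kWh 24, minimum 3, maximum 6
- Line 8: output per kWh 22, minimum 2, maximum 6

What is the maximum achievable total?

461

Meeting every minimum uses 0+2+0+3+3+2 = 10 kWh, leaving 15.
Rank by output per kWh: Line 7 24 > Line 8 22 > Line 6 18 > Line 3 15 > Line 17 9 > Line 9 7.
Give Line 7 3 more to hit its cap of 6 → 12 left.
Line 8 takes 4 more to reach its cap of 6 → 8 left.
Only 8 left; Line 6 takes them to reach 8.
Total = 18×8 + 7×2 + 9×3 + 24×6 + 22×6 = 461.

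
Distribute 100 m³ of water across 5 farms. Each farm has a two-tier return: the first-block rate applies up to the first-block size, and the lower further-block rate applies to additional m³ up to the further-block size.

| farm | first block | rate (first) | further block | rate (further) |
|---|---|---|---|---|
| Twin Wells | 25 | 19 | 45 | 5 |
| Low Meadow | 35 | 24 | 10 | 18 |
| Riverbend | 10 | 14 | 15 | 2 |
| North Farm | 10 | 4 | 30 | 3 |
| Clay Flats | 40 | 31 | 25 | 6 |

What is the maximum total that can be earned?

Treat each block as its own option and order by rate: Clay Flats/tier1 31 > Low Meadow/tier1 24 > Twin Wells/tier1 19 > Low Meadow/tier2 18 > Riverbend/tier1 14 > Clay Flats/tier2 6 > Twin Wells/tier2 5 > North Farm/tier1 4 > North Farm/tier2 3 > Riverbend/tier2 2.
Fill Clay Flats tier1 block (40 at 31) — 60 left.
Fill Low Meadow tier1 block (35 at 24) — 25 left.
Twin Wells tier1 at 19: fill all 25 — 0 left.
Total = 31×40 + 24×35 + 19×25 = 2555.

2555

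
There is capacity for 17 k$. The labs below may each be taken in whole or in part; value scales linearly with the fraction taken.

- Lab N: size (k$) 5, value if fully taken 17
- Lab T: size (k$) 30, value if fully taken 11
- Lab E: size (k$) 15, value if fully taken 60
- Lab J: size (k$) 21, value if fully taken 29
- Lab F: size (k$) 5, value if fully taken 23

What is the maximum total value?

71

Rank by value-to-size ratio: Lab F 23/5≈4.6, Lab E 60/15≈4, Lab N 17/5≈3.4, Lab J 29/21≈1.38, Lab T 11/30≈0.367.
Take all of Lab F (5 k$, value 23) ; 12 k$ left.
12 k$ left: a 12/15 share of Lab E gives 60×12/15 = 48.
Total value = 71.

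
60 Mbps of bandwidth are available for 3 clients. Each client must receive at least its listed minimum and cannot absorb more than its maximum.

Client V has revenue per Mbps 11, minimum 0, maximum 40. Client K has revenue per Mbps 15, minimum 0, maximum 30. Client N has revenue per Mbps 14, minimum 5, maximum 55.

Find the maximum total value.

Meeting every minimum uses 0+0+5 = 5 Mbps, leaving 55.
Order the clients by revenue per Mbps: Client K 15 > Client N 14 > Client V 11.
Give Client K 30 more to hit its cap of 30 ; 25 left.
Client N: +25 (room for 50) → 30. Pool exhausted.
Total = 15×30 + 14×30 = 870.

870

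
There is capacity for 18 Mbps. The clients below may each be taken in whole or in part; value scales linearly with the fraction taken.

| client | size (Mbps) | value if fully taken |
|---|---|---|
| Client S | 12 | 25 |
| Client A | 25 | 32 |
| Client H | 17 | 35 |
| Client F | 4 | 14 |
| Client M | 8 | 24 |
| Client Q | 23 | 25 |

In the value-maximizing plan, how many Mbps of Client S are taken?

6

Rank by value-to-size ratio: Client F 14/4≈3.5, Client M 24/8≈3, Client S 25/12≈2.08, Client H 35/17≈2.06, Client A 32/25≈1.28, Client Q 25/23≈1.09.
Take all of Client F (4 Mbps, value 14) — 14 Mbps left.
Client M: take in full, 8 Mbps for value 24 — 6 left.
Fill the last 6 Mbps with part of Client S: 6/12 of it earns 12.5.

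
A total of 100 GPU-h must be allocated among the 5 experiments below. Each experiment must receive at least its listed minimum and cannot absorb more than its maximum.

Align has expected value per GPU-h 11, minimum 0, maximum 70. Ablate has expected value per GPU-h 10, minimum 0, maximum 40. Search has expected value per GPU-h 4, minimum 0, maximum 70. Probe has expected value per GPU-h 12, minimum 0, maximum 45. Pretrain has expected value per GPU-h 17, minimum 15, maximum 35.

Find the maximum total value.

1355

Meeting every minimum uses 0+0+0+0+15 = 15 GPU-h, leaving 85.
Rank by expected value per GPU-h: Pretrain 17 > Probe 12 > Align 11 > Ablate 10 > Search 4.
Pretrain: +20 to 35 (cap) — 65 left.
Give Probe 45 more to hit its cap of 45 — 20 left.
Align has room for 70 more but only 20 remain, so it gets 20.
Total = 11×20 + 12×45 + 17×35 = 1355.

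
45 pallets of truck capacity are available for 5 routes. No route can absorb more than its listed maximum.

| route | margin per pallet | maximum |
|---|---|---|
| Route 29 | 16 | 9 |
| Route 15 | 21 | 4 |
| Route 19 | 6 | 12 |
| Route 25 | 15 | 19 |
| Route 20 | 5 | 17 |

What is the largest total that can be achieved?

590

Rank by margin per pallet: Route 15 21 > Route 29 16 > Route 25 15 > Route 19 6 > Route 20 5.
Route 15 takes 4 to reach its cap of 4 → 41 left.
Give Route 29 9 to hit its cap of 9 → 32 left.
Route 25 takes 19 to reach its cap of 19 → 13 left.
Give Route 19 12 to hit its cap of 12 → 1 left.
Route 20: +1 (room for 17) → 1. Pool exhausted.
Total = 16×9 + 21×4 + 6×12 + 15×19 + 5×1 = 590.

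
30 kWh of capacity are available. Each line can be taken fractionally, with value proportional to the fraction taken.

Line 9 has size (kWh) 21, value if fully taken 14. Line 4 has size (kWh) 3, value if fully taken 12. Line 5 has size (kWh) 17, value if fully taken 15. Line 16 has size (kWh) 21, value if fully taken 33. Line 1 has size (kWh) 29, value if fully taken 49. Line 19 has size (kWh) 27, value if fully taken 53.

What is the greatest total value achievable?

Rank by value-to-size ratio: Line 4 12/3≈4, Line 19 53/27≈1.96, Line 1 49/29≈1.69, Line 16 33/21≈1.57, Line 5 15/17≈0.882, Line 9 14/21≈0.667.
All 3 kWh of Line 4 fit (value 12) — 27 remain.
Take all of Line 19 (27 kWh, value 53) — 0 kWh left.
Total value = 65.

65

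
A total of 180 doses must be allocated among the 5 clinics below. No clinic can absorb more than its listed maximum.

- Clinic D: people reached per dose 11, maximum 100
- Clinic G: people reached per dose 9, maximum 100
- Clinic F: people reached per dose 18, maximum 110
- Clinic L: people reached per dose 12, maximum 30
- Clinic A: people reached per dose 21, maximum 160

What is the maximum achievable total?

3720

Highest people reached per dose first: Clinic A 21 > Clinic F 18 > Clinic L 12 > Clinic D 11 > Clinic G 9.
Give Clinic A 160 to hit its cap of 160 → 20 left.
Only 20 left; Clinic F takes them to reach 20.
Total = 18×20 + 21×160 = 3720.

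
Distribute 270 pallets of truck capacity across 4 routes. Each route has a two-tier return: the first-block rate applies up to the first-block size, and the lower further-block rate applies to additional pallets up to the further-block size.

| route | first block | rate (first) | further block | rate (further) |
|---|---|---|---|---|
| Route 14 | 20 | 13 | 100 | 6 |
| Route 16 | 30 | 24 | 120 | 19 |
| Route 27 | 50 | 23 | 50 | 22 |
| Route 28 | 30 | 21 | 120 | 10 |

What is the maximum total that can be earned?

Rank every tier by rate: Route 16/first 24 > Route 27/first 23 > Route 27/second 22 > Route 28/first 21 > Route 16/second 19 > Route 14/first 13 > Route 28/second 10 > Route 14/second 6.
Route 16/first (24): +30 — 240 left.
Route 27 first at 23: fill all 50 — 190 left.
Fill Route 27 second block (50 at 22) — 140 left.
Route 28/first (21): +30 — 110 left.
Route 16/second: +110 of 120 at 19; pool empty.
Total = 24×30 + 23×50 + 22×50 + 21×30 + 19×110 = 5690.

5690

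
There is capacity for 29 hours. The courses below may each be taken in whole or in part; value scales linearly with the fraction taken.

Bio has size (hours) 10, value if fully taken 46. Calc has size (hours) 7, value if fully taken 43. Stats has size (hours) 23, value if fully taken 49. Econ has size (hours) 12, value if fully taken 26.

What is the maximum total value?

115

Best value per unit of size first: Calc 43/7≈6.14, Bio 46/10≈4.6, Econ 26/12≈2.17, Stats 49/23≈2.13.
Take all of Calc (7 hours, value 43) → 22 hours left.
Take all of Bio (10 hours, value 46) → 12 hours left.
Take all of Econ (12 hours, value 26) → 0 hours left.
Total value = 115.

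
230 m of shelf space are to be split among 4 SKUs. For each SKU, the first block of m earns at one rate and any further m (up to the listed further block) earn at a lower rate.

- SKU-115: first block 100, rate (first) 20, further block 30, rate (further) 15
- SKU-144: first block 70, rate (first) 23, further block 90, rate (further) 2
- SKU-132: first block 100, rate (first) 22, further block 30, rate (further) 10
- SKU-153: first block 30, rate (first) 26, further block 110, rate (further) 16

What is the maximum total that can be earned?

Rank every tier by rate: SKU-153/T1 26 > SKU-144/T1 23 > SKU-132/T1 22 > SKU-115/T1 20 > SKU-153/T2 16 > SKU-115/T2 15 > SKU-132/T2 10 > SKU-144/T2 2.
SKU-153/T1 (26): +30 ; 200 left.
Fill SKU-144 T1 block (70 at 23) ; 130 left.
Fill SKU-132 T1 block (100 at 22) ; 30 left.
SKU-115/T1: +30 of 100 at 20; pool empty.
Total = 26×30 + 23×70 + 22×100 + 20×30 = 5190.

5190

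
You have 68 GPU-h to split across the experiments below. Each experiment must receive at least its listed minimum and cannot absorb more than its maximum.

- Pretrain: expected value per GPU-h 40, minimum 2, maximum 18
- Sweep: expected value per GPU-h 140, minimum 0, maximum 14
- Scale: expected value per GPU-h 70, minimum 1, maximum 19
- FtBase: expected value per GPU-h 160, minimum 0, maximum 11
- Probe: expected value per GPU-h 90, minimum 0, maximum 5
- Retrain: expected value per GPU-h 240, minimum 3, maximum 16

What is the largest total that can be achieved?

9460

Meeting every minimum uses 2+0+1+0+0+3 = 6 GPU-h, leaving 62.
Rank by expected value per GPU-h: Retrain 240 > FtBase 160 > Sweep 140 > Probe 90 > Scale 70 > Pretrain 40.
Give Retrain 13 more to hit its cap of 16 → 49 left.
Give FtBase 11 more to hit its cap of 11 → 38 left.
Sweep: +14 to 14 (cap) → 24 left.
Give Probe 5 more to hit its cap of 5 → 19 left.
Scale: +18 to 19 (cap) → 1 left.
Pretrain has room for 16 more but only 1 remain, so it gets 3.
Total = 40×3 + 140×14 + 70×19 + 160×11 + 90×5 + 240×16 = 9460.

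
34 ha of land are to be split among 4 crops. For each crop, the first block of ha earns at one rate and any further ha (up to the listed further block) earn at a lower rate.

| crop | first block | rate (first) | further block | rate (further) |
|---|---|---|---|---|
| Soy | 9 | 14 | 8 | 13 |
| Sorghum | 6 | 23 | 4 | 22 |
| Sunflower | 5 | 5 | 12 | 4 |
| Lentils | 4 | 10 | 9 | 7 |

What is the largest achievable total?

Order all 8 blocks by rate: Sorghum/tier1 23 > Sorghum/tier2 22 > Soy/tier1 14 > Soy/tier2 13 > Lentils/tier1 10 > Lentils/tier2 7 > Sunflower/tier1 5 > Sunflower/tier2 4.
Sorghum/tier1 (23): +6 ; 28 left.
Fill Sorghum tier2 block (4 at 22) ; 24 left.
Soy tier1 at 14: fill all 9 ; 15 left.
Soy tier2 at 13: fill all 8 ; 7 left.
Fill Lentils tier1 block (4 at 10) ; 3 left.
Lentils tier2 at 7: only 3 left, fill 3.
Total = 23×6 + 22×4 + 14×9 + 13×8 + 10×4 + 7×3 = 517.

517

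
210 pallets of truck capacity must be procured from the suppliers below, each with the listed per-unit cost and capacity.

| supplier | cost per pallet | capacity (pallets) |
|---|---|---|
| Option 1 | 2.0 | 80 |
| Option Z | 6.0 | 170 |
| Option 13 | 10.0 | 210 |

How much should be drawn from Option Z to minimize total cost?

130

Use suppliers in increasing cost order.
Option 1 at 2.0: take all 80 pallets → 130 still needed.
Take 130 from Option Z at 6.0 to finish.
Option 13: unused.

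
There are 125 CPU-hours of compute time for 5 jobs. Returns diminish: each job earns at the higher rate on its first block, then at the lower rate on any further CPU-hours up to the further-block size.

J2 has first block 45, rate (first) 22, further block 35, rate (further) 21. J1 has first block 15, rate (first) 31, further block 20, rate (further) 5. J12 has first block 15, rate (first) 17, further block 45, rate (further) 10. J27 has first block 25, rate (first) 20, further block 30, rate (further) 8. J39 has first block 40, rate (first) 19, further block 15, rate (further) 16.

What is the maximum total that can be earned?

Order all 10 blocks by rate: J1/first 31 > J2/first 22 > J2/second 21 > J27/first 20 > J39/first 19 > J12/first 17 > J39/second 16 > J12/second 10 > J27/second 8 > J1/second 5.
J1 first at 31: fill all 15 ; 110 left.
J2 first at 22: fill all 45 ; 65 left.
J2/second (21): +35 ; 30 left.
J27/first (20): +25 ; 5 left.
J39 first at 19: only 5 left, fill 5.
Total = 31×15 + 22×45 + 21×35 + 20×25 + 19×5 = 2785.

2785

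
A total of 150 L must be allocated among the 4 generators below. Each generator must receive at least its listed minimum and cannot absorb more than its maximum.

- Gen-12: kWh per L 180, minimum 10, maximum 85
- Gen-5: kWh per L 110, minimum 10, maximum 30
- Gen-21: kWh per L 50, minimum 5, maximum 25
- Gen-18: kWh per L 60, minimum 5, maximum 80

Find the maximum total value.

20650

Meeting every minimum uses 10+10+5+5 = 30 L, leaving 120.
Order the generators by kWh per L: Gen-12 180 > Gen-5 110 > Gen-18 60 > Gen-21 50.
Gen-12: +75 to 85 (cap) — 45 left.
Gen-5: +20 to 30 (cap) — 25 left.
Gen-18 has room for 75 more but only 25 remain, so it gets 30.
Total = 180×85 + 110×30 + 50×5 + 60×30 = 20650.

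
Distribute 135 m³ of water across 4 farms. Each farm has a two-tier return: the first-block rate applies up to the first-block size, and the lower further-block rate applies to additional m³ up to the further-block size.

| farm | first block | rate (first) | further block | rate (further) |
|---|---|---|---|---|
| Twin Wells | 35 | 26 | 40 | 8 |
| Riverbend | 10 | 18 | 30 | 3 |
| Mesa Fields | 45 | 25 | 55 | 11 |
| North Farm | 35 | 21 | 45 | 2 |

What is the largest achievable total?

Treat each block as its own option and order by rate: Twin Wells/T1 26 > Mesa Fields/T1 25 > North Farm/T1 21 > Riverbend/T1 18 > Mesa Fields/T2 11 > Twin Wells/T2 8 > Riverbend/T2 3 > North Farm/T2 2.
Twin Wells/T1 (26): +35 ; 100 left.
Mesa Fields/T1 (25): +45 ; 55 left.
Fill North Farm T1 block (35 at 21) ; 20 left.
Fill Riverbend T1 block (10 at 18) ; 10 left.
Mesa Fields/T2: +10 of 55 at 11; pool empty.
Total = 26×35 + 25×45 + 21×35 + 18×10 + 11×10 = 3060.

3060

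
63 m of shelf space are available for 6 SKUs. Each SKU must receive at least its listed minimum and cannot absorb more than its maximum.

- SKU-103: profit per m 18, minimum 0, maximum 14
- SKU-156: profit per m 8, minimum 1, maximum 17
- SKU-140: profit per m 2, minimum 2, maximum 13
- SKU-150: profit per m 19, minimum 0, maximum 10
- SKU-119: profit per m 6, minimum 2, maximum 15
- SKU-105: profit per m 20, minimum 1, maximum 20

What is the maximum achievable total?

Meeting every minimum uses 0+1+2+0+2+1 = 6 m, leaving 57.
Order the SKUs by profit per m: SKU-105 20 > SKU-150 19 > SKU-103 18 > SKU-156 8 > SKU-119 6 > SKU-140 2.
Give SKU-105 19 more to hit its cap of 20 — 38 left.
SKU-150: +10 to 10 (cap) — 28 left.
Give SKU-103 14 more to hit its cap of 14 — 14 left.
Only 14 left; SKU-156 takes them to reach 15.
Total = 18×14 + 8×15 + 2×2 + 19×10 + 6×2 + 20×20 = 978.

978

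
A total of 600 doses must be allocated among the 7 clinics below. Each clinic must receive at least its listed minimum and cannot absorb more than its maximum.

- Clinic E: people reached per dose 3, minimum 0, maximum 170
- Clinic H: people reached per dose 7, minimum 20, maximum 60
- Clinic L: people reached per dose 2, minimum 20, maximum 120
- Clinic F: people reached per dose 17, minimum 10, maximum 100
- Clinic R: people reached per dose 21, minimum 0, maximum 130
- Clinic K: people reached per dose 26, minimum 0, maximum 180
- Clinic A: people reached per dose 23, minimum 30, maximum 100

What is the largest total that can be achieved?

Meeting every minimum uses 0+20+20+10+0+0+30 = 80 doses, leaving 520.
Highest people reached per dose first: Clinic K 26 > Clinic A 23 > Clinic R 21 > Clinic F 17 > Clinic H 7 > Clinic E 3 > Clinic L 2.
Clinic K takes 180 more to reach its cap of 180 ; 340 left.
Clinic A takes 70 more to reach its cap of 100 ; 270 left.
Give Clinic R 130 more to hit its cap of 130 ; 140 left.
Clinic F takes 90 more to reach its cap of 100 ; 50 left.
Clinic H takes 40 more to reach its cap of 60 ; 10 left.
Clinic E: +10 (room for 170) → 10. Pool exhausted.
Total = 3×10 + 7×60 + 2×20 + 17×100 + 21×130 + 26×180 + 23×100 = 11900.

11900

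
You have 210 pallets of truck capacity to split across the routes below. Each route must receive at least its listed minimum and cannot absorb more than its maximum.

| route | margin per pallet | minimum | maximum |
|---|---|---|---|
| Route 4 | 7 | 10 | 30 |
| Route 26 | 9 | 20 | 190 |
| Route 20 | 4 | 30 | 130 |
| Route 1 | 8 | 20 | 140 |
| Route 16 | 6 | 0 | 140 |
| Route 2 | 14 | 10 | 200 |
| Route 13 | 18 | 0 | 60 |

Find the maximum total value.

2590

Meeting every minimum uses 10+20+30+20+0+10+0 = 90 pallets, leaving 120.
Order the routes by margin per pallet: Route 13 18 > Route 2 14 > Route 26 9 > Route 1 8 > Route 4 7 > Route 16 6 > Route 20 4.
Route 13 takes 60 more to reach its cap of 60 — 60 left.
Route 2: +60 (room for 190) → 70. Pool exhausted.
Total = 7×10 + 9×20 + 4×30 + 8×20 + 14×70 + 18×60 = 2590.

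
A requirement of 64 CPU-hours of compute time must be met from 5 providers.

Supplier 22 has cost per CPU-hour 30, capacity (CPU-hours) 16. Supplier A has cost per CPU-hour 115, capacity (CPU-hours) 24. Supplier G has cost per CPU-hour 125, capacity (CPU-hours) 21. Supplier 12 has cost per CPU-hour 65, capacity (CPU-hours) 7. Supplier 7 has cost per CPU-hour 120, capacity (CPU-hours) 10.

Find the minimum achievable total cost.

5770

Cheapest first:
Take 16 from Supplier 22 at 30 → need 48 more.
Supplier 12 at 65: take all 7 CPU-hours → 41 still needed.
Supplier A at 115: take all 24 CPU-hours → 17 still needed.
Supplier 7 at 120: take all 10 CPU-hours → 7 still needed.
Supplier G (125): take the remaining 7 → done.
Cost = 16×30 + 7×65 + 24×115 + 10×120 + 7×125 = 5770.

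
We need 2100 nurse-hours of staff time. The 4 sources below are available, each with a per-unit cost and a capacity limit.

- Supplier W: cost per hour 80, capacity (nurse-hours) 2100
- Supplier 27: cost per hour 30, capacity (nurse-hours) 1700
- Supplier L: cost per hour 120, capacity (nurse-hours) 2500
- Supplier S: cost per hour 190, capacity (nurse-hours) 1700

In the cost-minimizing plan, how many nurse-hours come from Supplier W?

400

Cheapest first:
Take 1700 from Supplier 27 at 30 — need 400 more.
Supplier W (80): take the remaining 400 — done.
Supplier L, Supplier S: unused.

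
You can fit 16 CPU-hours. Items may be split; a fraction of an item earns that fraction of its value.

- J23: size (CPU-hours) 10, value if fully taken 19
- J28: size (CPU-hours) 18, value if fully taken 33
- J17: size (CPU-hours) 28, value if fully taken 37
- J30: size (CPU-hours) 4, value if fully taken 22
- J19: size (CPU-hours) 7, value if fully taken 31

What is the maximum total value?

62.5

Best value per unit of size first: J30 22/4≈5.5, J19 31/7≈4.43, J23 19/10≈1.9, J28 33/18≈1.83, J17 37/28≈1.32.
All 4 CPU-hours of J30 fit (value 22) → 12 remain.
J19: take in full, 7 CPU-hours for value 31 → 5 left.
Only 5 CPU-hours remain; take 5/10 of J23 for value 19×5/10 = 9.5.
Total value = 62.5.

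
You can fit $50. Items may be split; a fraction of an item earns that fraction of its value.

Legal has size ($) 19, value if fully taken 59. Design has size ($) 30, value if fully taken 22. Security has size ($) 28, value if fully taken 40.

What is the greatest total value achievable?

Sort by value density: Legal 59/19≈3.11, Security 40/28≈1.43, Design 22/30≈0.733.
Take all of Legal (19 $, value 59) → 31 $ left.
Take all of Security (28 $, value 40) → 3 $ left.
3 $ left: a 3/30 share of Design gives 22×3/30 = 2.2.
Total value = 101.2.

101.2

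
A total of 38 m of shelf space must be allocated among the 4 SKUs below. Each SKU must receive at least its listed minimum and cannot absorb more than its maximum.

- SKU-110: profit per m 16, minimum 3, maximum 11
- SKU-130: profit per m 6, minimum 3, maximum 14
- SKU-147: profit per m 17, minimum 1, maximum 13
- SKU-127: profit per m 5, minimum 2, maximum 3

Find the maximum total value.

479

Meeting every minimum uses 3+3+1+2 = 9 m, leaving 29.
Rank by profit per m: SKU-147 17 > SKU-110 16 > SKU-130 6 > SKU-127 5.
Give SKU-147 12 more to hit its cap of 13 — 17 left.
SKU-110: +8 to 11 (cap) — 9 left.
SKU-130 has room for 11 more but only 9 remain, so it gets 12.
Total = 16×11 + 6×12 + 17×13 + 5×2 = 479.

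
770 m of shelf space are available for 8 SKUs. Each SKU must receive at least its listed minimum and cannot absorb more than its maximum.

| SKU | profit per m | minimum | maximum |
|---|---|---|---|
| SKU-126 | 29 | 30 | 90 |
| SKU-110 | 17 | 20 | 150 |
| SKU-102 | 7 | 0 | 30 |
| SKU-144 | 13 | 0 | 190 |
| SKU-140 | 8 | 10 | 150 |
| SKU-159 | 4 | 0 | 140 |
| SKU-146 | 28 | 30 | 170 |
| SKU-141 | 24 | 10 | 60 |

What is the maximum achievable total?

Meeting every minimum uses 30+20+0+0+10+0+30+10 = 100 m, leaving 670.
Rank by profit per m: SKU-126 29 > SKU-146 28 > SKU-141 24 > SKU-110 17 > SKU-144 13 > SKU-140 8 > SKU-102 7 > SKU-159 4.
Give SKU-126 60 more to hit its cap of 90 → 610 left.
SKU-146 takes 140 more to reach its cap of 170 → 470 left.
SKU-141 takes 50 more to reach its cap of 60 → 420 left.
Give SKU-110 130 more to hit its cap of 150 → 290 left.
Give SKU-144 190 more to hit its cap of 190 → 100 left.
Only 100 left; SKU-140 takes them to reach 110.
Total = 29×90 + 17×150 + 13×190 + 8×110 + 28×170 + 24×60 = 14710.

14710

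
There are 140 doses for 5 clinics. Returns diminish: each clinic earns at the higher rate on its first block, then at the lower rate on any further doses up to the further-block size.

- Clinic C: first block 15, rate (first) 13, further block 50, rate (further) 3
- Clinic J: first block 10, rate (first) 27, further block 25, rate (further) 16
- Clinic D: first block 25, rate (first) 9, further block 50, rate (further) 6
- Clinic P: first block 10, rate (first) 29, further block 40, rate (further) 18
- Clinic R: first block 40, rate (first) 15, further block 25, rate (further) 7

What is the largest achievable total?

2475

Rank every tier by rate: Clinic P/first 29 > Clinic J/first 27 > Clinic P/second 18 > Clinic J/second 16 > Clinic R/first 15 > Clinic C/first 13 > Clinic D/first 9 > Clinic R/second 7 > Clinic D/second 6 > Clinic C/second 3.
Fill Clinic P first block (10 at 29) ; 130 left.
Clinic J/first (27): +10 ; 120 left.
Clinic P/second (18): +40 ; 80 left.
Clinic J second at 16: fill all 25 ; 55 left.
Clinic R first at 15: fill all 40 ; 15 left.
Clinic C first at 13: fill all 15 ; 0 left.
Total = 29×10 + 27×10 + 18×40 + 16×25 + 15×40 + 13×15 = 2475.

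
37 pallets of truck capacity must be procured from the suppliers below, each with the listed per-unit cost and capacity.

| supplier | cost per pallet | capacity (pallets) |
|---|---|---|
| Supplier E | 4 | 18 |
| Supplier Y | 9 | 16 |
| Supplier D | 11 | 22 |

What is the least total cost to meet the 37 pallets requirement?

Cheapest first:
Take 18 from Supplier E at 4 — need 19 more.
Supplier Y (9): use full 16 — 3 pallets to go.
Take 3 from Supplier D at 11 to finish.
Cost = 18×4 + 16×9 + 3×11 = 249.

249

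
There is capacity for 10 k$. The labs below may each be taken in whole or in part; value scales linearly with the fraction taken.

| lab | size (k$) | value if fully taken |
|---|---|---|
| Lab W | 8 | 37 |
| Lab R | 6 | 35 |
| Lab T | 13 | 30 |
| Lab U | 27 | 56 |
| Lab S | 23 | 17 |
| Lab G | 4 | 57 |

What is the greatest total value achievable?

Best value per unit of size first: Lab G 57/4≈14.2, Lab R 35/6≈5.83, Lab W 37/8≈4.62, Lab T 30/13≈2.31, Lab U 56/27≈2.07, Lab S 17/23≈0.739.
All 4 k$ of Lab G fit (value 57) ; 6 remain.
All 6 k$ of Lab R fit (value 35) ; 0 remain.
Total value = 92.

92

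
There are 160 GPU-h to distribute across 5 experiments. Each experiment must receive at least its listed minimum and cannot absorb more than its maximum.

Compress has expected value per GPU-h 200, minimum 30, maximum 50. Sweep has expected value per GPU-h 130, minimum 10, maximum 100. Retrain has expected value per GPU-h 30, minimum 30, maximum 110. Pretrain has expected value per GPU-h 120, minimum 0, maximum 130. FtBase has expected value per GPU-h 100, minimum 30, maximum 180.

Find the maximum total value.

Meeting every minimum uses 30+10+30+0+30 = 100 GPU-h, leaving 60.
Rank by expected value per GPU-h: Compress 200 > Sweep 130 > Pretrain 120 > FtBase 100 > Retrain 30.
Compress takes 20 more to reach its cap of 50 — 40 left.
Sweep: +40 (room for 90) → 50. Pool exhausted.
Total = 200×50 + 130×50 + 30×30 + 100×30 = 20400.

20400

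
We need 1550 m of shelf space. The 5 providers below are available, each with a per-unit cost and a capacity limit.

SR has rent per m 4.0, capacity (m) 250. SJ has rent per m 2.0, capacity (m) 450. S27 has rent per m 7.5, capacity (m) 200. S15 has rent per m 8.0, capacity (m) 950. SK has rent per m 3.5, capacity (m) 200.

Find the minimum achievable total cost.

7700

Use providers in increasing cost order.
SJ (2.0): use full 450 — 1100 m to go.
SK at 3.5: take all 200 m — 900 still needed.
SR (4.0): use full 250 — 650 m to go.
Take 200 from S27 at 7.5 — need 450 more.
S15 (8.0): take the remaining 450 — done.
Cost = 450×2.0 + 200×3.5 + 250×4.0 + 200×7.5 + 450×8.0 = 7700.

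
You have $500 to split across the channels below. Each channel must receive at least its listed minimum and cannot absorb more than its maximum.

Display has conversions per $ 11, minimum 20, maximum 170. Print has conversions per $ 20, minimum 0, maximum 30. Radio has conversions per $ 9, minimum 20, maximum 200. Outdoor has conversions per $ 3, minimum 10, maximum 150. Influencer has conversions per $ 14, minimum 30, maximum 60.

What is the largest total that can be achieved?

Meeting every minimum uses 20+0+20+10+30 = 80 $, leaving 420.
Rank by conversions per $: Print 20 > Influencer 14 > Display 11 > Radio 9 > Outdoor 3.
Print: +30 to 30 (cap) — 390 left.
Influencer: +30 to 60 (cap) — 360 left.
Give Display 150 more to hit its cap of 170 — 210 left.
Radio: +180 to 200 (cap) — 30 left.
Only 30 left; Outdoor takes them to reach 40.
Total = 11×170 + 20×30 + 9×200 + 3×40 + 14×60 = 5230.

5230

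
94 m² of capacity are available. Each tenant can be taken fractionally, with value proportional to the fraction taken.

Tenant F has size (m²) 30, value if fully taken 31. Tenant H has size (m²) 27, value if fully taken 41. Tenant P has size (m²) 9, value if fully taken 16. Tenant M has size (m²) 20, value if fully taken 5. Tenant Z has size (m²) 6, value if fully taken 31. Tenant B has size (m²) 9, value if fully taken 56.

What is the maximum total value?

178.25

Sort by value density: Tenant B 56/9≈6.22, Tenant Z 31/6≈5.17, Tenant P 16/9≈1.78, Tenant H 41/27≈1.52, Tenant F 31/30≈1.03, Tenant M 5/20≈0.25.
Tenant B: take in full, 9 m² for value 56 — 85 left.
Take all of Tenant Z (6 m², value 31) — 79 m² left.
Take all of Tenant P (9 m², value 16) — 70 m² left.
Take all of Tenant H (27 m², value 41) — 43 m² left.
Tenant F: take in full, 30 m² for value 31 — 13 left.
13 m² left: a 13/20 share of Tenant M gives 5×13/20 = 3.25.
Total value = 178.25.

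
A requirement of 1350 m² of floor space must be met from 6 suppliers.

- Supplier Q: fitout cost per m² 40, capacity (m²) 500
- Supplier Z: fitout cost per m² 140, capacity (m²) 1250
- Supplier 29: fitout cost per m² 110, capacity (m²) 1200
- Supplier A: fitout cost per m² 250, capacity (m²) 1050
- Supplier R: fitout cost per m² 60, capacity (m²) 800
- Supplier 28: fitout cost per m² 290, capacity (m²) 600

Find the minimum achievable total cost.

Fill from the cheapest supplier first.
Supplier Q at 40: take all 500 m² → 850 still needed.
Take 800 from Supplier R at 60 → need 50 more.
Supplier 29 (110): take the remaining 50 → done.
Supplier Z, Supplier A, Supplier 28: unused.
Cost = 500×40 + 800×60 + 50×110 = 73500.

73500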